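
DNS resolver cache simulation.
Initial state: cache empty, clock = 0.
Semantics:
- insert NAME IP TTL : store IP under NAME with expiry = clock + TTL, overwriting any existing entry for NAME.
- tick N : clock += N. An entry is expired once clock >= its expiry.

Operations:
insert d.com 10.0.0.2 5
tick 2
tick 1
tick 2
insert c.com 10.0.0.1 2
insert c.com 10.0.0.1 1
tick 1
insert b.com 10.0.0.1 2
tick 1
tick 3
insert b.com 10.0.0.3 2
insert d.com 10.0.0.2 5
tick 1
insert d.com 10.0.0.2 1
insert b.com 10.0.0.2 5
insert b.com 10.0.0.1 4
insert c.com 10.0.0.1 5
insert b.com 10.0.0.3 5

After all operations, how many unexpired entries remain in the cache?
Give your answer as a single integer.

Op 1: insert d.com -> 10.0.0.2 (expiry=0+5=5). clock=0
Op 2: tick 2 -> clock=2.
Op 3: tick 1 -> clock=3.
Op 4: tick 2 -> clock=5. purged={d.com}
Op 5: insert c.com -> 10.0.0.1 (expiry=5+2=7). clock=5
Op 6: insert c.com -> 10.0.0.1 (expiry=5+1=6). clock=5
Op 7: tick 1 -> clock=6. purged={c.com}
Op 8: insert b.com -> 10.0.0.1 (expiry=6+2=8). clock=6
Op 9: tick 1 -> clock=7.
Op 10: tick 3 -> clock=10. purged={b.com}
Op 11: insert b.com -> 10.0.0.3 (expiry=10+2=12). clock=10
Op 12: insert d.com -> 10.0.0.2 (expiry=10+5=15). clock=10
Op 13: tick 1 -> clock=11.
Op 14: insert d.com -> 10.0.0.2 (expiry=11+1=12). clock=11
Op 15: insert b.com -> 10.0.0.2 (expiry=11+5=16). clock=11
Op 16: insert b.com -> 10.0.0.1 (expiry=11+4=15). clock=11
Op 17: insert c.com -> 10.0.0.1 (expiry=11+5=16). clock=11
Op 18: insert b.com -> 10.0.0.3 (expiry=11+5=16). clock=11
Final cache (unexpired): {b.com,c.com,d.com} -> size=3

Answer: 3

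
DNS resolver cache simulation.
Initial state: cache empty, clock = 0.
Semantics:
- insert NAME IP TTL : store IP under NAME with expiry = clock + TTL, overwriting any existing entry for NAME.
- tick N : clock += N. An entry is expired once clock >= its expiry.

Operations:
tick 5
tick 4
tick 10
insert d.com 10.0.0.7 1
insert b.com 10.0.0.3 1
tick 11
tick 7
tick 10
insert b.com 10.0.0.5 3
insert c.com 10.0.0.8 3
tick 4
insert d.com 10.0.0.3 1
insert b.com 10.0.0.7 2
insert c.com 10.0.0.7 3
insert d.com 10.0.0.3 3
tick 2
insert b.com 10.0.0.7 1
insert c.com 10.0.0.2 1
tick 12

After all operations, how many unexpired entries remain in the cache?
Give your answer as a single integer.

Op 1: tick 5 -> clock=5.
Op 2: tick 4 -> clock=9.
Op 3: tick 10 -> clock=19.
Op 4: insert d.com -> 10.0.0.7 (expiry=19+1=20). clock=19
Op 5: insert b.com -> 10.0.0.3 (expiry=19+1=20). clock=19
Op 6: tick 11 -> clock=30. purged={b.com,d.com}
Op 7: tick 7 -> clock=37.
Op 8: tick 10 -> clock=47.
Op 9: insert b.com -> 10.0.0.5 (expiry=47+3=50). clock=47
Op 10: insert c.com -> 10.0.0.8 (expiry=47+3=50). clock=47
Op 11: tick 4 -> clock=51. purged={b.com,c.com}
Op 12: insert d.com -> 10.0.0.3 (expiry=51+1=52). clock=51
Op 13: insert b.com -> 10.0.0.7 (expiry=51+2=53). clock=51
Op 14: insert c.com -> 10.0.0.7 (expiry=51+3=54). clock=51
Op 15: insert d.com -> 10.0.0.3 (expiry=51+3=54). clock=51
Op 16: tick 2 -> clock=53. purged={b.com}
Op 17: insert b.com -> 10.0.0.7 (expiry=53+1=54). clock=53
Op 18: insert c.com -> 10.0.0.2 (expiry=53+1=54). clock=53
Op 19: tick 12 -> clock=65. purged={b.com,c.com,d.com}
Final cache (unexpired): {} -> size=0

Answer: 0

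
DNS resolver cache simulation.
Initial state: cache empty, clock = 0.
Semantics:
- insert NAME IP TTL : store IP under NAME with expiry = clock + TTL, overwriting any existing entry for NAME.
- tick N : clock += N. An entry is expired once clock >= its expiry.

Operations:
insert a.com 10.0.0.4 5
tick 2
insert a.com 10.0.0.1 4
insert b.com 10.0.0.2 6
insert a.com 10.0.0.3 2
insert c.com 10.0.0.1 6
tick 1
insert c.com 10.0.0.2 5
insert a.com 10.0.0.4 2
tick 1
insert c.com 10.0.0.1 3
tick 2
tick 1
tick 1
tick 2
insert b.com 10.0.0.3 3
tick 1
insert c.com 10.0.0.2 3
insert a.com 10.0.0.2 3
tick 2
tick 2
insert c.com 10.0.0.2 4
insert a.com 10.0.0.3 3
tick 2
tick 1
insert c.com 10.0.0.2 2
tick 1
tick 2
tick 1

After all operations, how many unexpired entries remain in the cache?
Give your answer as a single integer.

Op 1: insert a.com -> 10.0.0.4 (expiry=0+5=5). clock=0
Op 2: tick 2 -> clock=2.
Op 3: insert a.com -> 10.0.0.1 (expiry=2+4=6). clock=2
Op 4: insert b.com -> 10.0.0.2 (expiry=2+6=8). clock=2
Op 5: insert a.com -> 10.0.0.3 (expiry=2+2=4). clock=2
Op 6: insert c.com -> 10.0.0.1 (expiry=2+6=8). clock=2
Op 7: tick 1 -> clock=3.
Op 8: insert c.com -> 10.0.0.2 (expiry=3+5=8). clock=3
Op 9: insert a.com -> 10.0.0.4 (expiry=3+2=5). clock=3
Op 10: tick 1 -> clock=4.
Op 11: insert c.com -> 10.0.0.1 (expiry=4+3=7). clock=4
Op 12: tick 2 -> clock=6. purged={a.com}
Op 13: tick 1 -> clock=7. purged={c.com}
Op 14: tick 1 -> clock=8. purged={b.com}
Op 15: tick 2 -> clock=10.
Op 16: insert b.com -> 10.0.0.3 (expiry=10+3=13). clock=10
Op 17: tick 1 -> clock=11.
Op 18: insert c.com -> 10.0.0.2 (expiry=11+3=14). clock=11
Op 19: insert a.com -> 10.0.0.2 (expiry=11+3=14). clock=11
Op 20: tick 2 -> clock=13. purged={b.com}
Op 21: tick 2 -> clock=15. purged={a.com,c.com}
Op 22: insert c.com -> 10.0.0.2 (expiry=15+4=19). clock=15
Op 23: insert a.com -> 10.0.0.3 (expiry=15+3=18). clock=15
Op 24: tick 2 -> clock=17.
Op 25: tick 1 -> clock=18. purged={a.com}
Op 26: insert c.com -> 10.0.0.2 (expiry=18+2=20). clock=18
Op 27: tick 1 -> clock=19.
Op 28: tick 2 -> clock=21. purged={c.com}
Op 29: tick 1 -> clock=22.
Final cache (unexpired): {} -> size=0

Answer: 0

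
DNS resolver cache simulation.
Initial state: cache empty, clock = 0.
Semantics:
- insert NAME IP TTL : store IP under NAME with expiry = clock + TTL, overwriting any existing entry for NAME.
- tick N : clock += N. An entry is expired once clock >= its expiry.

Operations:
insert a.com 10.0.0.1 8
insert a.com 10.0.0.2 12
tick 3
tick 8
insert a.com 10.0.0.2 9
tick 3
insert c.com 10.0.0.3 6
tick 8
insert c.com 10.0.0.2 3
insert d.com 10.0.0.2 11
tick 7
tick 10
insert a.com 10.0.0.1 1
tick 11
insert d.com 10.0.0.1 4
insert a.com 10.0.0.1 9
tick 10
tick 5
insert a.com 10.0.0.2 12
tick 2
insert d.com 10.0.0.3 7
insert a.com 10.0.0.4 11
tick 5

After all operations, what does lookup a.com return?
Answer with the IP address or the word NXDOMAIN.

Op 1: insert a.com -> 10.0.0.1 (expiry=0+8=8). clock=0
Op 2: insert a.com -> 10.0.0.2 (expiry=0+12=12). clock=0
Op 3: tick 3 -> clock=3.
Op 4: tick 8 -> clock=11.
Op 5: insert a.com -> 10.0.0.2 (expiry=11+9=20). clock=11
Op 6: tick 3 -> clock=14.
Op 7: insert c.com -> 10.0.0.3 (expiry=14+6=20). clock=14
Op 8: tick 8 -> clock=22. purged={a.com,c.com}
Op 9: insert c.com -> 10.0.0.2 (expiry=22+3=25). clock=22
Op 10: insert d.com -> 10.0.0.2 (expiry=22+11=33). clock=22
Op 11: tick 7 -> clock=29. purged={c.com}
Op 12: tick 10 -> clock=39. purged={d.com}
Op 13: insert a.com -> 10.0.0.1 (expiry=39+1=40). clock=39
Op 14: tick 11 -> clock=50. purged={a.com}
Op 15: insert d.com -> 10.0.0.1 (expiry=50+4=54). clock=50
Op 16: insert a.com -> 10.0.0.1 (expiry=50+9=59). clock=50
Op 17: tick 10 -> clock=60. purged={a.com,d.com}
Op 18: tick 5 -> clock=65.
Op 19: insert a.com -> 10.0.0.2 (expiry=65+12=77). clock=65
Op 20: tick 2 -> clock=67.
Op 21: insert d.com -> 10.0.0.3 (expiry=67+7=74). clock=67
Op 22: insert a.com -> 10.0.0.4 (expiry=67+11=78). clock=67
Op 23: tick 5 -> clock=72.
lookup a.com: present, ip=10.0.0.4 expiry=78 > clock=72

Answer: 10.0.0.4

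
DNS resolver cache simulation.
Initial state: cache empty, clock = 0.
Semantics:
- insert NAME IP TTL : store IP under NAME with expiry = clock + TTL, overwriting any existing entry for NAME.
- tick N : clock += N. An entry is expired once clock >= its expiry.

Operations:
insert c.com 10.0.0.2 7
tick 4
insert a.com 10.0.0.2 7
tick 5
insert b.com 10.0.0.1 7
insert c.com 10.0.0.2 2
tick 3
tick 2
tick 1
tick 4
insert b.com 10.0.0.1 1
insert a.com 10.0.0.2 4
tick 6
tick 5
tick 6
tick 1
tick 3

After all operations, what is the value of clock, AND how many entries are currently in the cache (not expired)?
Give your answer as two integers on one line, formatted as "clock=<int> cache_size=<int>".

Op 1: insert c.com -> 10.0.0.2 (expiry=0+7=7). clock=0
Op 2: tick 4 -> clock=4.
Op 3: insert a.com -> 10.0.0.2 (expiry=4+7=11). clock=4
Op 4: tick 5 -> clock=9. purged={c.com}
Op 5: insert b.com -> 10.0.0.1 (expiry=9+7=16). clock=9
Op 6: insert c.com -> 10.0.0.2 (expiry=9+2=11). clock=9
Op 7: tick 3 -> clock=12. purged={a.com,c.com}
Op 8: tick 2 -> clock=14.
Op 9: tick 1 -> clock=15.
Op 10: tick 4 -> clock=19. purged={b.com}
Op 11: insert b.com -> 10.0.0.1 (expiry=19+1=20). clock=19
Op 12: insert a.com -> 10.0.0.2 (expiry=19+4=23). clock=19
Op 13: tick 6 -> clock=25. purged={a.com,b.com}
Op 14: tick 5 -> clock=30.
Op 15: tick 6 -> clock=36.
Op 16: tick 1 -> clock=37.
Op 17: tick 3 -> clock=40.
Final clock = 40
Final cache (unexpired): {} -> size=0

Answer: clock=40 cache_size=0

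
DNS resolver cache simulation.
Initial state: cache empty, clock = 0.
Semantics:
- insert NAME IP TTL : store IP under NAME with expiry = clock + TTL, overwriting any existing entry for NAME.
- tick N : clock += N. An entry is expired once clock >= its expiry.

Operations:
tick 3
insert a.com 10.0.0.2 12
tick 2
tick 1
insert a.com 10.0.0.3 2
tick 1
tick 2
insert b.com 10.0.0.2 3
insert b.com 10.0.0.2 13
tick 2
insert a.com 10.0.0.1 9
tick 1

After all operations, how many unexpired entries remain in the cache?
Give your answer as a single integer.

Answer: 2

Derivation:
Op 1: tick 3 -> clock=3.
Op 2: insert a.com -> 10.0.0.2 (expiry=3+12=15). clock=3
Op 3: tick 2 -> clock=5.
Op 4: tick 1 -> clock=6.
Op 5: insert a.com -> 10.0.0.3 (expiry=6+2=8). clock=6
Op 6: tick 1 -> clock=7.
Op 7: tick 2 -> clock=9. purged={a.com}
Op 8: insert b.com -> 10.0.0.2 (expiry=9+3=12). clock=9
Op 9: insert b.com -> 10.0.0.2 (expiry=9+13=22). clock=9
Op 10: tick 2 -> clock=11.
Op 11: insert a.com -> 10.0.0.1 (expiry=11+9=20). clock=11
Op 12: tick 1 -> clock=12.
Final cache (unexpired): {a.com,b.com} -> size=2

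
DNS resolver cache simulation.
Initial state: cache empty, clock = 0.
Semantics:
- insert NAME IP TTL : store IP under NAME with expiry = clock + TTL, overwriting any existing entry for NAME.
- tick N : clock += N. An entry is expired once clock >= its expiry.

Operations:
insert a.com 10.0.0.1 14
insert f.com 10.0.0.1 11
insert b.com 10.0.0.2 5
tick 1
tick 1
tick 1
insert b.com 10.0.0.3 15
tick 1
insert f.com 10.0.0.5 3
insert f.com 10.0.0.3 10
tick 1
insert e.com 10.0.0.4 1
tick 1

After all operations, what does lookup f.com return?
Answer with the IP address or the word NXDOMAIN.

Answer: 10.0.0.3

Derivation:
Op 1: insert a.com -> 10.0.0.1 (expiry=0+14=14). clock=0
Op 2: insert f.com -> 10.0.0.1 (expiry=0+11=11). clock=0
Op 3: insert b.com -> 10.0.0.2 (expiry=0+5=5). clock=0
Op 4: tick 1 -> clock=1.
Op 5: tick 1 -> clock=2.
Op 6: tick 1 -> clock=3.
Op 7: insert b.com -> 10.0.0.3 (expiry=3+15=18). clock=3
Op 8: tick 1 -> clock=4.
Op 9: insert f.com -> 10.0.0.5 (expiry=4+3=7). clock=4
Op 10: insert f.com -> 10.0.0.3 (expiry=4+10=14). clock=4
Op 11: tick 1 -> clock=5.
Op 12: insert e.com -> 10.0.0.4 (expiry=5+1=6). clock=5
Op 13: tick 1 -> clock=6. purged={e.com}
lookup f.com: present, ip=10.0.0.3 expiry=14 > clock=6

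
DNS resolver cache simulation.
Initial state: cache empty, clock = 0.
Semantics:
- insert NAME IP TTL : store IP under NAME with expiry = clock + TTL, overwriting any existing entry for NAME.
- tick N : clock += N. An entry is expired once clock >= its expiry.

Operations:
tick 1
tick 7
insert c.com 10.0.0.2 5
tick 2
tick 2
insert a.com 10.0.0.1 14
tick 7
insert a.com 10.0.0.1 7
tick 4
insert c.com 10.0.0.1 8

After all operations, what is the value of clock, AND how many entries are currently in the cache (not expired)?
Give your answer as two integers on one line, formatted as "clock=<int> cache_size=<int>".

Op 1: tick 1 -> clock=1.
Op 2: tick 7 -> clock=8.
Op 3: insert c.com -> 10.0.0.2 (expiry=8+5=13). clock=8
Op 4: tick 2 -> clock=10.
Op 5: tick 2 -> clock=12.
Op 6: insert a.com -> 10.0.0.1 (expiry=12+14=26). clock=12
Op 7: tick 7 -> clock=19. purged={c.com}
Op 8: insert a.com -> 10.0.0.1 (expiry=19+7=26). clock=19
Op 9: tick 4 -> clock=23.
Op 10: insert c.com -> 10.0.0.1 (expiry=23+8=31). clock=23
Final clock = 23
Final cache (unexpired): {a.com,c.com} -> size=2

Answer: clock=23 cache_size=2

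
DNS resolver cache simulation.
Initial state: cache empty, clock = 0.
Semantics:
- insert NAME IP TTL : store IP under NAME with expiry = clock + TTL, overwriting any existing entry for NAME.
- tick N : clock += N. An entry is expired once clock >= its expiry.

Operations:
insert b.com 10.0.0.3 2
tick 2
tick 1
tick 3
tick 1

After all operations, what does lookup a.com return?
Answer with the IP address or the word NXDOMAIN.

Op 1: insert b.com -> 10.0.0.3 (expiry=0+2=2). clock=0
Op 2: tick 2 -> clock=2. purged={b.com}
Op 3: tick 1 -> clock=3.
Op 4: tick 3 -> clock=6.
Op 5: tick 1 -> clock=7.
lookup a.com: not in cache (expired or never inserted)

Answer: NXDOMAIN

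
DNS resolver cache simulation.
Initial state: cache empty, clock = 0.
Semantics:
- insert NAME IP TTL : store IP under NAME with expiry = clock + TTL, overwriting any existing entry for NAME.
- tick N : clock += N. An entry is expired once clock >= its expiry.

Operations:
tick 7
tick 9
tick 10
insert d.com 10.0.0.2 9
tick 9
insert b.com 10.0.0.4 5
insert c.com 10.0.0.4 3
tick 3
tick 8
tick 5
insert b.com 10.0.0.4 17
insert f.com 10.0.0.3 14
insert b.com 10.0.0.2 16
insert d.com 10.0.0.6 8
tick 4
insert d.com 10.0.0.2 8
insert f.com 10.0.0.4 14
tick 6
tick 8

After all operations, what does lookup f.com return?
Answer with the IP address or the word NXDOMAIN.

Op 1: tick 7 -> clock=7.
Op 2: tick 9 -> clock=16.
Op 3: tick 10 -> clock=26.
Op 4: insert d.com -> 10.0.0.2 (expiry=26+9=35). clock=26
Op 5: tick 9 -> clock=35. purged={d.com}
Op 6: insert b.com -> 10.0.0.4 (expiry=35+5=40). clock=35
Op 7: insert c.com -> 10.0.0.4 (expiry=35+3=38). clock=35
Op 8: tick 3 -> clock=38. purged={c.com}
Op 9: tick 8 -> clock=46. purged={b.com}
Op 10: tick 5 -> clock=51.
Op 11: insert b.com -> 10.0.0.4 (expiry=51+17=68). clock=51
Op 12: insert f.com -> 10.0.0.3 (expiry=51+14=65). clock=51
Op 13: insert b.com -> 10.0.0.2 (expiry=51+16=67). clock=51
Op 14: insert d.com -> 10.0.0.6 (expiry=51+8=59). clock=51
Op 15: tick 4 -> clock=55.
Op 16: insert d.com -> 10.0.0.2 (expiry=55+8=63). clock=55
Op 17: insert f.com -> 10.0.0.4 (expiry=55+14=69). clock=55
Op 18: tick 6 -> clock=61.
Op 19: tick 8 -> clock=69. purged={b.com,d.com,f.com}
lookup f.com: not in cache (expired or never inserted)

Answer: NXDOMAIN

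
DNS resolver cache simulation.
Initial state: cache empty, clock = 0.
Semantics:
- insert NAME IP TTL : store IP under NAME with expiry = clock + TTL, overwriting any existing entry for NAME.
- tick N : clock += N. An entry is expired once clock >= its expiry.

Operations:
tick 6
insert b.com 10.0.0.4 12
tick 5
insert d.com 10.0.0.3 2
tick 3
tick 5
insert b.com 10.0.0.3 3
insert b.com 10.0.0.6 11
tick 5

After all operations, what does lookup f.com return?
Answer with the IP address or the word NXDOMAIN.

Op 1: tick 6 -> clock=6.
Op 2: insert b.com -> 10.0.0.4 (expiry=6+12=18). clock=6
Op 3: tick 5 -> clock=11.
Op 4: insert d.com -> 10.0.0.3 (expiry=11+2=13). clock=11
Op 5: tick 3 -> clock=14. purged={d.com}
Op 6: tick 5 -> clock=19. purged={b.com}
Op 7: insert b.com -> 10.0.0.3 (expiry=19+3=22). clock=19
Op 8: insert b.com -> 10.0.0.6 (expiry=19+11=30). clock=19
Op 9: tick 5 -> clock=24.
lookup f.com: not in cache (expired or never inserted)

Answer: NXDOMAIN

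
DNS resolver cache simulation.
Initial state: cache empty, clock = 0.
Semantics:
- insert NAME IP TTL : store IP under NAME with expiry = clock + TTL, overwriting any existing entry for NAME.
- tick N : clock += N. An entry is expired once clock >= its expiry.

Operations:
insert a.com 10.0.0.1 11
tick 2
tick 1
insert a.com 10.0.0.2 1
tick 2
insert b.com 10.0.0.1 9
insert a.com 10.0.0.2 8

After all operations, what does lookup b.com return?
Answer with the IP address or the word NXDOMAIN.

Answer: 10.0.0.1

Derivation:
Op 1: insert a.com -> 10.0.0.1 (expiry=0+11=11). clock=0
Op 2: tick 2 -> clock=2.
Op 3: tick 1 -> clock=3.
Op 4: insert a.com -> 10.0.0.2 (expiry=3+1=4). clock=3
Op 5: tick 2 -> clock=5. purged={a.com}
Op 6: insert b.com -> 10.0.0.1 (expiry=5+9=14). clock=5
Op 7: insert a.com -> 10.0.0.2 (expiry=5+8=13). clock=5
lookup b.com: present, ip=10.0.0.1 expiry=14 > clock=5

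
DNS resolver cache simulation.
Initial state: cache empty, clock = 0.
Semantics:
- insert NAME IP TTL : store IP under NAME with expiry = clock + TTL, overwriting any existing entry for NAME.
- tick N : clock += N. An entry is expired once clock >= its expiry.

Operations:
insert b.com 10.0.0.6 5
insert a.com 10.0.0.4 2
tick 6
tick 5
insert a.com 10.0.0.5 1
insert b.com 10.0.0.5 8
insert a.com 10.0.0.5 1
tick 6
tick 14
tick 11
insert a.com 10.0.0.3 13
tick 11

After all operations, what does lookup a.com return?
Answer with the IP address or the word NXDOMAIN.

Answer: 10.0.0.3

Derivation:
Op 1: insert b.com -> 10.0.0.6 (expiry=0+5=5). clock=0
Op 2: insert a.com -> 10.0.0.4 (expiry=0+2=2). clock=0
Op 3: tick 6 -> clock=6. purged={a.com,b.com}
Op 4: tick 5 -> clock=11.
Op 5: insert a.com -> 10.0.0.5 (expiry=11+1=12). clock=11
Op 6: insert b.com -> 10.0.0.5 (expiry=11+8=19). clock=11
Op 7: insert a.com -> 10.0.0.5 (expiry=11+1=12). clock=11
Op 8: tick 6 -> clock=17. purged={a.com}
Op 9: tick 14 -> clock=31. purged={b.com}
Op 10: tick 11 -> clock=42.
Op 11: insert a.com -> 10.0.0.3 (expiry=42+13=55). clock=42
Op 12: tick 11 -> clock=53.
lookup a.com: present, ip=10.0.0.3 expiry=55 > clock=53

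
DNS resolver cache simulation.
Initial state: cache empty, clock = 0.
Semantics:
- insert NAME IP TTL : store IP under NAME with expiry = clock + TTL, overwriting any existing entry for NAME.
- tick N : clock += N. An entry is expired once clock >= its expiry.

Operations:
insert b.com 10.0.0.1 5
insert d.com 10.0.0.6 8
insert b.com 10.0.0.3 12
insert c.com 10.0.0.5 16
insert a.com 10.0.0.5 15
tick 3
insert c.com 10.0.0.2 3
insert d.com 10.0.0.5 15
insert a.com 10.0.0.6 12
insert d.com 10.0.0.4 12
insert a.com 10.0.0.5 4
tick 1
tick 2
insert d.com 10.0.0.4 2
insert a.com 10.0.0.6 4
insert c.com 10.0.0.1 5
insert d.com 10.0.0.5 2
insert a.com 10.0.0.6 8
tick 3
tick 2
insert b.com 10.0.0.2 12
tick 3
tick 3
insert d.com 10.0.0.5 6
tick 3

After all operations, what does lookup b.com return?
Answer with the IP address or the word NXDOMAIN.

Answer: 10.0.0.2

Derivation:
Op 1: insert b.com -> 10.0.0.1 (expiry=0+5=5). clock=0
Op 2: insert d.com -> 10.0.0.6 (expiry=0+8=8). clock=0
Op 3: insert b.com -> 10.0.0.3 (expiry=0+12=12). clock=0
Op 4: insert c.com -> 10.0.0.5 (expiry=0+16=16). clock=0
Op 5: insert a.com -> 10.0.0.5 (expiry=0+15=15). clock=0
Op 6: tick 3 -> clock=3.
Op 7: insert c.com -> 10.0.0.2 (expiry=3+3=6). clock=3
Op 8: insert d.com -> 10.0.0.5 (expiry=3+15=18). clock=3
Op 9: insert a.com -> 10.0.0.6 (expiry=3+12=15). clock=3
Op 10: insert d.com -> 10.0.0.4 (expiry=3+12=15). clock=3
Op 11: insert a.com -> 10.0.0.5 (expiry=3+4=7). clock=3
Op 12: tick 1 -> clock=4.
Op 13: tick 2 -> clock=6. purged={c.com}
Op 14: insert d.com -> 10.0.0.4 (expiry=6+2=8). clock=6
Op 15: insert a.com -> 10.0.0.6 (expiry=6+4=10). clock=6
Op 16: insert c.com -> 10.0.0.1 (expiry=6+5=11). clock=6
Op 17: insert d.com -> 10.0.0.5 (expiry=6+2=8). clock=6
Op 18: insert a.com -> 10.0.0.6 (expiry=6+8=14). clock=6
Op 19: tick 3 -> clock=9. purged={d.com}
Op 20: tick 2 -> clock=11. purged={c.com}
Op 21: insert b.com -> 10.0.0.2 (expiry=11+12=23). clock=11
Op 22: tick 3 -> clock=14. purged={a.com}
Op 23: tick 3 -> clock=17.
Op 24: insert d.com -> 10.0.0.5 (expiry=17+6=23). clock=17
Op 25: tick 3 -> clock=20.
lookup b.com: present, ip=10.0.0.2 expiry=23 > clock=20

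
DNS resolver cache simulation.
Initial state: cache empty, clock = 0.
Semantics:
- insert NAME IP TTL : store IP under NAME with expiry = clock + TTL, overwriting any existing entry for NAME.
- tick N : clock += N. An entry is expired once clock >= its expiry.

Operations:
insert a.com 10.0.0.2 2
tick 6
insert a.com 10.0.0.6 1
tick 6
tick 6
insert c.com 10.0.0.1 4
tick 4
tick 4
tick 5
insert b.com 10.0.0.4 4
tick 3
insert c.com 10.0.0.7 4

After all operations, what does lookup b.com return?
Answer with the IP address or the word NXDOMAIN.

Answer: 10.0.0.4

Derivation:
Op 1: insert a.com -> 10.0.0.2 (expiry=0+2=2). clock=0
Op 2: tick 6 -> clock=6. purged={a.com}
Op 3: insert a.com -> 10.0.0.6 (expiry=6+1=7). clock=6
Op 4: tick 6 -> clock=12. purged={a.com}
Op 5: tick 6 -> clock=18.
Op 6: insert c.com -> 10.0.0.1 (expiry=18+4=22). clock=18
Op 7: tick 4 -> clock=22. purged={c.com}
Op 8: tick 4 -> clock=26.
Op 9: tick 5 -> clock=31.
Op 10: insert b.com -> 10.0.0.4 (expiry=31+4=35). clock=31
Op 11: tick 3 -> clock=34.
Op 12: insert c.com -> 10.0.0.7 (expiry=34+4=38). clock=34
lookup b.com: present, ip=10.0.0.4 expiry=35 > clock=34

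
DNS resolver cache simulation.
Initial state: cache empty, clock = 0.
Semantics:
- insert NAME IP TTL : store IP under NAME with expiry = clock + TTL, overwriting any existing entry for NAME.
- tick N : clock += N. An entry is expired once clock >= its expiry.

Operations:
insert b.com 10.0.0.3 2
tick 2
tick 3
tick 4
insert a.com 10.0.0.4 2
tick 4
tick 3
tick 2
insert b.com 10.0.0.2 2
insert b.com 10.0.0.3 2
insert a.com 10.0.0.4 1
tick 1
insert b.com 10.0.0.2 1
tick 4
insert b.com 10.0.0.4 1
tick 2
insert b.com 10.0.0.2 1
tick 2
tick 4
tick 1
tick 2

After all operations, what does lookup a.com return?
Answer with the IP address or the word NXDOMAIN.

Op 1: insert b.com -> 10.0.0.3 (expiry=0+2=2). clock=0
Op 2: tick 2 -> clock=2. purged={b.com}
Op 3: tick 3 -> clock=5.
Op 4: tick 4 -> clock=9.
Op 5: insert a.com -> 10.0.0.4 (expiry=9+2=11). clock=9
Op 6: tick 4 -> clock=13. purged={a.com}
Op 7: tick 3 -> clock=16.
Op 8: tick 2 -> clock=18.
Op 9: insert b.com -> 10.0.0.2 (expiry=18+2=20). clock=18
Op 10: insert b.com -> 10.0.0.3 (expiry=18+2=20). clock=18
Op 11: insert a.com -> 10.0.0.4 (expiry=18+1=19). clock=18
Op 12: tick 1 -> clock=19. purged={a.com}
Op 13: insert b.com -> 10.0.0.2 (expiry=19+1=20). clock=19
Op 14: tick 4 -> clock=23. purged={b.com}
Op 15: insert b.com -> 10.0.0.4 (expiry=23+1=24). clock=23
Op 16: tick 2 -> clock=25. purged={b.com}
Op 17: insert b.com -> 10.0.0.2 (expiry=25+1=26). clock=25
Op 18: tick 2 -> clock=27. purged={b.com}
Op 19: tick 4 -> clock=31.
Op 20: tick 1 -> clock=32.
Op 21: tick 2 -> clock=34.
lookup a.com: not in cache (expired or never inserted)

Answer: NXDOMAIN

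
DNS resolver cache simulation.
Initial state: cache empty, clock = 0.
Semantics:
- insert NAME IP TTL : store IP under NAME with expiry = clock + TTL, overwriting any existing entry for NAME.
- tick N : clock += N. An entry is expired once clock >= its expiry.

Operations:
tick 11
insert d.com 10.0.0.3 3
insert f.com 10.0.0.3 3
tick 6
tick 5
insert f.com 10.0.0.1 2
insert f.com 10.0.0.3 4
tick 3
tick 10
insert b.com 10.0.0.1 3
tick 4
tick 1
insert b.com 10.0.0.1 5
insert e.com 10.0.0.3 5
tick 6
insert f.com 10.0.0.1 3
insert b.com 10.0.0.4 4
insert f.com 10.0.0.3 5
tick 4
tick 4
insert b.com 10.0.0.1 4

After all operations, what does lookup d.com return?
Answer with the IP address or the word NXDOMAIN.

Op 1: tick 11 -> clock=11.
Op 2: insert d.com -> 10.0.0.3 (expiry=11+3=14). clock=11
Op 3: insert f.com -> 10.0.0.3 (expiry=11+3=14). clock=11
Op 4: tick 6 -> clock=17. purged={d.com,f.com}
Op 5: tick 5 -> clock=22.
Op 6: insert f.com -> 10.0.0.1 (expiry=22+2=24). clock=22
Op 7: insert f.com -> 10.0.0.3 (expiry=22+4=26). clock=22
Op 8: tick 3 -> clock=25.
Op 9: tick 10 -> clock=35. purged={f.com}
Op 10: insert b.com -> 10.0.0.1 (expiry=35+3=38). clock=35
Op 11: tick 4 -> clock=39. purged={b.com}
Op 12: tick 1 -> clock=40.
Op 13: insert b.com -> 10.0.0.1 (expiry=40+5=45). clock=40
Op 14: insert e.com -> 10.0.0.3 (expiry=40+5=45). clock=40
Op 15: tick 6 -> clock=46. purged={b.com,e.com}
Op 16: insert f.com -> 10.0.0.1 (expiry=46+3=49). clock=46
Op 17: insert b.com -> 10.0.0.4 (expiry=46+4=50). clock=46
Op 18: insert f.com -> 10.0.0.3 (expiry=46+5=51). clock=46
Op 19: tick 4 -> clock=50. purged={b.com}
Op 20: tick 4 -> clock=54. purged={f.com}
Op 21: insert b.com -> 10.0.0.1 (expiry=54+4=58). clock=54
lookup d.com: not in cache (expired or never inserted)

Answer: NXDOMAIN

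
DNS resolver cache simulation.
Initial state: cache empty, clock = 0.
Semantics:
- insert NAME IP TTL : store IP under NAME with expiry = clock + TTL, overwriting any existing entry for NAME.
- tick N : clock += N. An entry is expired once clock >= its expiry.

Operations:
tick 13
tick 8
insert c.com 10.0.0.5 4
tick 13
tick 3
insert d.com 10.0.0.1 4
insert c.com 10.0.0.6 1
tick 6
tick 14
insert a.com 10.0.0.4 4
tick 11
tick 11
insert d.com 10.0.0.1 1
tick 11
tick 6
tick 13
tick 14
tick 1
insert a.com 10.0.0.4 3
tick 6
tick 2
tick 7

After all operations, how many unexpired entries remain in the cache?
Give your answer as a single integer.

Answer: 0

Derivation:
Op 1: tick 13 -> clock=13.
Op 2: tick 8 -> clock=21.
Op 3: insert c.com -> 10.0.0.5 (expiry=21+4=25). clock=21
Op 4: tick 13 -> clock=34. purged={c.com}
Op 5: tick 3 -> clock=37.
Op 6: insert d.com -> 10.0.0.1 (expiry=37+4=41). clock=37
Op 7: insert c.com -> 10.0.0.6 (expiry=37+1=38). clock=37
Op 8: tick 6 -> clock=43. purged={c.com,d.com}
Op 9: tick 14 -> clock=57.
Op 10: insert a.com -> 10.0.0.4 (expiry=57+4=61). clock=57
Op 11: tick 11 -> clock=68. purged={a.com}
Op 12: tick 11 -> clock=79.
Op 13: insert d.com -> 10.0.0.1 (expiry=79+1=80). clock=79
Op 14: tick 11 -> clock=90. purged={d.com}
Op 15: tick 6 -> clock=96.
Op 16: tick 13 -> clock=109.
Op 17: tick 14 -> clock=123.
Op 18: tick 1 -> clock=124.
Op 19: insert a.com -> 10.0.0.4 (expiry=124+3=127). clock=124
Op 20: tick 6 -> clock=130. purged={a.com}
Op 21: tick 2 -> clock=132.
Op 22: tick 7 -> clock=139.
Final cache (unexpired): {} -> size=0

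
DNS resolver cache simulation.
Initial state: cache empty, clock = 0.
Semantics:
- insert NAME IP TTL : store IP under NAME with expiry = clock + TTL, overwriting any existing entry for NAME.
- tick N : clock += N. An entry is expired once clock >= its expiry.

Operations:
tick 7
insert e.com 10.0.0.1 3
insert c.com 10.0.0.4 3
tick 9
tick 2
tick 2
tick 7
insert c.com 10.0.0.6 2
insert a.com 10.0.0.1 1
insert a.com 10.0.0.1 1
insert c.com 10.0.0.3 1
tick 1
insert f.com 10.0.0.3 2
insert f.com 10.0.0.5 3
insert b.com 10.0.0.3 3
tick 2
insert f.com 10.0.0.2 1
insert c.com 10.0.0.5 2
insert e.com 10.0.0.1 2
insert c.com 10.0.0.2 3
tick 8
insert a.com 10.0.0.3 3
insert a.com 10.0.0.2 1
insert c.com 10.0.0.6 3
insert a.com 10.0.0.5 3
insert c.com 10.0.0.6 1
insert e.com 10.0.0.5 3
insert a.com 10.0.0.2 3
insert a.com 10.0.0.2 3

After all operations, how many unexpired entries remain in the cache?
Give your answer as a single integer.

Answer: 3

Derivation:
Op 1: tick 7 -> clock=7.
Op 2: insert e.com -> 10.0.0.1 (expiry=7+3=10). clock=7
Op 3: insert c.com -> 10.0.0.4 (expiry=7+3=10). clock=7
Op 4: tick 9 -> clock=16. purged={c.com,e.com}
Op 5: tick 2 -> clock=18.
Op 6: tick 2 -> clock=20.
Op 7: tick 7 -> clock=27.
Op 8: insert c.com -> 10.0.0.6 (expiry=27+2=29). clock=27
Op 9: insert a.com -> 10.0.0.1 (expiry=27+1=28). clock=27
Op 10: insert a.com -> 10.0.0.1 (expiry=27+1=28). clock=27
Op 11: insert c.com -> 10.0.0.3 (expiry=27+1=28). clock=27
Op 12: tick 1 -> clock=28. purged={a.com,c.com}
Op 13: insert f.com -> 10.0.0.3 (expiry=28+2=30). clock=28
Op 14: insert f.com -> 10.0.0.5 (expiry=28+3=31). clock=28
Op 15: insert b.com -> 10.0.0.3 (expiry=28+3=31). clock=28
Op 16: tick 2 -> clock=30.
Op 17: insert f.com -> 10.0.0.2 (expiry=30+1=31). clock=30
Op 18: insert c.com -> 10.0.0.5 (expiry=30+2=32). clock=30
Op 19: insert e.com -> 10.0.0.1 (expiry=30+2=32). clock=30
Op 20: insert c.com -> 10.0.0.2 (expiry=30+3=33). clock=30
Op 21: tick 8 -> clock=38. purged={b.com,c.com,e.com,f.com}
Op 22: insert a.com -> 10.0.0.3 (expiry=38+3=41). clock=38
Op 23: insert a.com -> 10.0.0.2 (expiry=38+1=39). clock=38
Op 24: insert c.com -> 10.0.0.6 (expiry=38+3=41). clock=38
Op 25: insert a.com -> 10.0.0.5 (expiry=38+3=41). clock=38
Op 26: insert c.com -> 10.0.0.6 (expiry=38+1=39). clock=38
Op 27: insert e.com -> 10.0.0.5 (expiry=38+3=41). clock=38
Op 28: insert a.com -> 10.0.0.2 (expiry=38+3=41). clock=38
Op 29: insert a.com -> 10.0.0.2 (expiry=38+3=41). clock=38
Final cache (unexpired): {a.com,c.com,e.com} -> size=3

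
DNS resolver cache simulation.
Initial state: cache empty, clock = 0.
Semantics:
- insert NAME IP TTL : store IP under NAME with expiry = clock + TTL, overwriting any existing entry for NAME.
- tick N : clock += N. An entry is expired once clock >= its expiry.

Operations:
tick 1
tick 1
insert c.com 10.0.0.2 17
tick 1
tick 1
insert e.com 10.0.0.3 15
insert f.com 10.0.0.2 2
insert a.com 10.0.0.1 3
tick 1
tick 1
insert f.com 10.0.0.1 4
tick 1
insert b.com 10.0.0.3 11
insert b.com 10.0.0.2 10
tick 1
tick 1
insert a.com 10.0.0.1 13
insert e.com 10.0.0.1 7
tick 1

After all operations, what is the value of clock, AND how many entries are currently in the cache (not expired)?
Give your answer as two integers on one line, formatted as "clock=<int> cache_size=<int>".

Answer: clock=10 cache_size=4

Derivation:
Op 1: tick 1 -> clock=1.
Op 2: tick 1 -> clock=2.
Op 3: insert c.com -> 10.0.0.2 (expiry=2+17=19). clock=2
Op 4: tick 1 -> clock=3.
Op 5: tick 1 -> clock=4.
Op 6: insert e.com -> 10.0.0.3 (expiry=4+15=19). clock=4
Op 7: insert f.com -> 10.0.0.2 (expiry=4+2=6). clock=4
Op 8: insert a.com -> 10.0.0.1 (expiry=4+3=7). clock=4
Op 9: tick 1 -> clock=5.
Op 10: tick 1 -> clock=6. purged={f.com}
Op 11: insert f.com -> 10.0.0.1 (expiry=6+4=10). clock=6
Op 12: tick 1 -> clock=7. purged={a.com}
Op 13: insert b.com -> 10.0.0.3 (expiry=7+11=18). clock=7
Op 14: insert b.com -> 10.0.0.2 (expiry=7+10=17). clock=7
Op 15: tick 1 -> clock=8.
Op 16: tick 1 -> clock=9.
Op 17: insert a.com -> 10.0.0.1 (expiry=9+13=22). clock=9
Op 18: insert e.com -> 10.0.0.1 (expiry=9+7=16). clock=9
Op 19: tick 1 -> clock=10. purged={f.com}
Final clock = 10
Final cache (unexpired): {a.com,b.com,c.com,e.com} -> size=4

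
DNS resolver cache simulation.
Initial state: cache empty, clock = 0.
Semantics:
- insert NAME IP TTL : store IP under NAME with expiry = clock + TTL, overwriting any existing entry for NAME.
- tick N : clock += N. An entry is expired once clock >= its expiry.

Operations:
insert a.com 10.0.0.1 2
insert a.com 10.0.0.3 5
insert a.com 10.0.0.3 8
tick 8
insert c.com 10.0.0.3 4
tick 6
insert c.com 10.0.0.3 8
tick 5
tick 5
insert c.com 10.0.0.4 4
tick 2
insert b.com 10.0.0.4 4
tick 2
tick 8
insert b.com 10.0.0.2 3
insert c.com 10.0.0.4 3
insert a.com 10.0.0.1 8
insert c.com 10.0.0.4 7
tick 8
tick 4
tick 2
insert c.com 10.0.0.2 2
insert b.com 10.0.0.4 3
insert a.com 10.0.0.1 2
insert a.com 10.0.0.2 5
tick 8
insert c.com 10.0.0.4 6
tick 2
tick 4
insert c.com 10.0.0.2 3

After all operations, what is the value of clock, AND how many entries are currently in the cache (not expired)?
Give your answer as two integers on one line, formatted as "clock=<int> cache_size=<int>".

Answer: clock=64 cache_size=1

Derivation:
Op 1: insert a.com -> 10.0.0.1 (expiry=0+2=2). clock=0
Op 2: insert a.com -> 10.0.0.3 (expiry=0+5=5). clock=0
Op 3: insert a.com -> 10.0.0.3 (expiry=0+8=8). clock=0
Op 4: tick 8 -> clock=8. purged={a.com}
Op 5: insert c.com -> 10.0.0.3 (expiry=8+4=12). clock=8
Op 6: tick 6 -> clock=14. purged={c.com}
Op 7: insert c.com -> 10.0.0.3 (expiry=14+8=22). clock=14
Op 8: tick 5 -> clock=19.
Op 9: tick 5 -> clock=24. purged={c.com}
Op 10: insert c.com -> 10.0.0.4 (expiry=24+4=28). clock=24
Op 11: tick 2 -> clock=26.
Op 12: insert b.com -> 10.0.0.4 (expiry=26+4=30). clock=26
Op 13: tick 2 -> clock=28. purged={c.com}
Op 14: tick 8 -> clock=36. purged={b.com}
Op 15: insert b.com -> 10.0.0.2 (expiry=36+3=39). clock=36
Op 16: insert c.com -> 10.0.0.4 (expiry=36+3=39). clock=36
Op 17: insert a.com -> 10.0.0.1 (expiry=36+8=44). clock=36
Op 18: insert c.com -> 10.0.0.4 (expiry=36+7=43). clock=36
Op 19: tick 8 -> clock=44. purged={a.com,b.com,c.com}
Op 20: tick 4 -> clock=48.
Op 21: tick 2 -> clock=50.
Op 22: insert c.com -> 10.0.0.2 (expiry=50+2=52). clock=50
Op 23: insert b.com -> 10.0.0.4 (expiry=50+3=53). clock=50
Op 24: insert a.com -> 10.0.0.1 (expiry=50+2=52). clock=50
Op 25: insert a.com -> 10.0.0.2 (expiry=50+5=55). clock=50
Op 26: tick 8 -> clock=58. purged={a.com,b.com,c.com}
Op 27: insert c.com -> 10.0.0.4 (expiry=58+6=64). clock=58
Op 28: tick 2 -> clock=60.
Op 29: tick 4 -> clock=64. purged={c.com}
Op 30: insert c.com -> 10.0.0.2 (expiry=64+3=67). clock=64
Final clock = 64
Final cache (unexpired): {c.com} -> size=1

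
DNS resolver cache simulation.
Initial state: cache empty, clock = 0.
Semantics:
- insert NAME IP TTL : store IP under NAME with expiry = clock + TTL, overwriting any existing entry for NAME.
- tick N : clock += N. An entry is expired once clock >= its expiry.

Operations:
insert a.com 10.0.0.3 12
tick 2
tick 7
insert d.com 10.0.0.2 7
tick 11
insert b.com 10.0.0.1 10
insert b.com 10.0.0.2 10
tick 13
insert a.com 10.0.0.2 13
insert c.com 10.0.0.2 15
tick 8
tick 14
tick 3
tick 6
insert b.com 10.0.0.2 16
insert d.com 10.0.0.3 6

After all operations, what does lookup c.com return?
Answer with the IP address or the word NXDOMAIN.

Answer: NXDOMAIN

Derivation:
Op 1: insert a.com -> 10.0.0.3 (expiry=0+12=12). clock=0
Op 2: tick 2 -> clock=2.
Op 3: tick 7 -> clock=9.
Op 4: insert d.com -> 10.0.0.2 (expiry=9+7=16). clock=9
Op 5: tick 11 -> clock=20. purged={a.com,d.com}
Op 6: insert b.com -> 10.0.0.1 (expiry=20+10=30). clock=20
Op 7: insert b.com -> 10.0.0.2 (expiry=20+10=30). clock=20
Op 8: tick 13 -> clock=33. purged={b.com}
Op 9: insert a.com -> 10.0.0.2 (expiry=33+13=46). clock=33
Op 10: insert c.com -> 10.0.0.2 (expiry=33+15=48). clock=33
Op 11: tick 8 -> clock=41.
Op 12: tick 14 -> clock=55. purged={a.com,c.com}
Op 13: tick 3 -> clock=58.
Op 14: tick 6 -> clock=64.
Op 15: insert b.com -> 10.0.0.2 (expiry=64+16=80). clock=64
Op 16: insert d.com -> 10.0.0.3 (expiry=64+6=70). clock=64
lookup c.com: not in cache (expired or never inserted)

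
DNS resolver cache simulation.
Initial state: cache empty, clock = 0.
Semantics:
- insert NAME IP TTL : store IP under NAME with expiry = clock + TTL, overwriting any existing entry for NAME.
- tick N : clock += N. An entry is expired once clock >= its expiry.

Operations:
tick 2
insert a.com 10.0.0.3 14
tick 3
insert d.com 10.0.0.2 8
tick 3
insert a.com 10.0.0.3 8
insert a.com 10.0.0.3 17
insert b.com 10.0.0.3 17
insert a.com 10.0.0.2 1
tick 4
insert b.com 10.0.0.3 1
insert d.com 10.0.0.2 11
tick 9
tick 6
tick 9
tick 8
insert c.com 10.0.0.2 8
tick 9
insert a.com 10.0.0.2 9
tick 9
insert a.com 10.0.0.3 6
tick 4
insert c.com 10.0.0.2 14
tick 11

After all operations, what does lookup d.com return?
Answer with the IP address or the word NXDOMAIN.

Op 1: tick 2 -> clock=2.
Op 2: insert a.com -> 10.0.0.3 (expiry=2+14=16). clock=2
Op 3: tick 3 -> clock=5.
Op 4: insert d.com -> 10.0.0.2 (expiry=5+8=13). clock=5
Op 5: tick 3 -> clock=8.
Op 6: insert a.com -> 10.0.0.3 (expiry=8+8=16). clock=8
Op 7: insert a.com -> 10.0.0.3 (expiry=8+17=25). clock=8
Op 8: insert b.com -> 10.0.0.3 (expiry=8+17=25). clock=8
Op 9: insert a.com -> 10.0.0.2 (expiry=8+1=9). clock=8
Op 10: tick 4 -> clock=12. purged={a.com}
Op 11: insert b.com -> 10.0.0.3 (expiry=12+1=13). clock=12
Op 12: insert d.com -> 10.0.0.2 (expiry=12+11=23). clock=12
Op 13: tick 9 -> clock=21. purged={b.com}
Op 14: tick 6 -> clock=27. purged={d.com}
Op 15: tick 9 -> clock=36.
Op 16: tick 8 -> clock=44.
Op 17: insert c.com -> 10.0.0.2 (expiry=44+8=52). clock=44
Op 18: tick 9 -> clock=53. purged={c.com}
Op 19: insert a.com -> 10.0.0.2 (expiry=53+9=62). clock=53
Op 20: tick 9 -> clock=62. purged={a.com}
Op 21: insert a.com -> 10.0.0.3 (expiry=62+6=68). clock=62
Op 22: tick 4 -> clock=66.
Op 23: insert c.com -> 10.0.0.2 (expiry=66+14=80). clock=66
Op 24: tick 11 -> clock=77. purged={a.com}
lookup d.com: not in cache (expired or never inserted)

Answer: NXDOMAIN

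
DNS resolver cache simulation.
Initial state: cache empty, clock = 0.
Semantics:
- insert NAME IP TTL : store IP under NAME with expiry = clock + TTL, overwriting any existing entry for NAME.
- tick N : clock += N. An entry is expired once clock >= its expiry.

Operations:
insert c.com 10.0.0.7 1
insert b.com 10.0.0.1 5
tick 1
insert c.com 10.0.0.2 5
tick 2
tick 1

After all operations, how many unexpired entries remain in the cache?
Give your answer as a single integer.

Op 1: insert c.com -> 10.0.0.7 (expiry=0+1=1). clock=0
Op 2: insert b.com -> 10.0.0.1 (expiry=0+5=5). clock=0
Op 3: tick 1 -> clock=1. purged={c.com}
Op 4: insert c.com -> 10.0.0.2 (expiry=1+5=6). clock=1
Op 5: tick 2 -> clock=3.
Op 6: tick 1 -> clock=4.
Final cache (unexpired): {b.com,c.com} -> size=2

Answer: 2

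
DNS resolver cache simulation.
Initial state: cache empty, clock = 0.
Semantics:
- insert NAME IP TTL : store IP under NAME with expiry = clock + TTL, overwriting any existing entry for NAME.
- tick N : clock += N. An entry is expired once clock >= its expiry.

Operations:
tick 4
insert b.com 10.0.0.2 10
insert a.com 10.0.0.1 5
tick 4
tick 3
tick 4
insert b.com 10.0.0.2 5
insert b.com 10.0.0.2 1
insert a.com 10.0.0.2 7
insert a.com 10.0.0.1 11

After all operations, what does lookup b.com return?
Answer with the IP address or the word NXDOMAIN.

Answer: 10.0.0.2

Derivation:
Op 1: tick 4 -> clock=4.
Op 2: insert b.com -> 10.0.0.2 (expiry=4+10=14). clock=4
Op 3: insert a.com -> 10.0.0.1 (expiry=4+5=9). clock=4
Op 4: tick 4 -> clock=8.
Op 5: tick 3 -> clock=11. purged={a.com}
Op 6: tick 4 -> clock=15. purged={b.com}
Op 7: insert b.com -> 10.0.0.2 (expiry=15+5=20). clock=15
Op 8: insert b.com -> 10.0.0.2 (expiry=15+1=16). clock=15
Op 9: insert a.com -> 10.0.0.2 (expiry=15+7=22). clock=15
Op 10: insert a.com -> 10.0.0.1 (expiry=15+11=26). clock=15
lookup b.com: present, ip=10.0.0.2 expiry=16 > clock=15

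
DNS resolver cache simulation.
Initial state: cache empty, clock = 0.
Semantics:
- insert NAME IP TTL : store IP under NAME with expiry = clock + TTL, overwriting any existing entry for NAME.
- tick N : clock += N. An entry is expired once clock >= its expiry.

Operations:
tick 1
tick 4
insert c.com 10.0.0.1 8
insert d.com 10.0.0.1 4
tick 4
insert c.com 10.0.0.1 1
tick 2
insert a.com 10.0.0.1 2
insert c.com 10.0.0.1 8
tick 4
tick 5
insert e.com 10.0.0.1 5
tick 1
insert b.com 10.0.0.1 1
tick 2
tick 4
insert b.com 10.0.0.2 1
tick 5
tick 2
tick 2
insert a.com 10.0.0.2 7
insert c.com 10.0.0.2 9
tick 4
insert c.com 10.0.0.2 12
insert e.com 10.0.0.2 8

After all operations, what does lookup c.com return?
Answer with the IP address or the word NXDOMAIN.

Answer: 10.0.0.2

Derivation:
Op 1: tick 1 -> clock=1.
Op 2: tick 4 -> clock=5.
Op 3: insert c.com -> 10.0.0.1 (expiry=5+8=13). clock=5
Op 4: insert d.com -> 10.0.0.1 (expiry=5+4=9). clock=5
Op 5: tick 4 -> clock=9. purged={d.com}
Op 6: insert c.com -> 10.0.0.1 (expiry=9+1=10). clock=9
Op 7: tick 2 -> clock=11. purged={c.com}
Op 8: insert a.com -> 10.0.0.1 (expiry=11+2=13). clock=11
Op 9: insert c.com -> 10.0.0.1 (expiry=11+8=19). clock=11
Op 10: tick 4 -> clock=15. purged={a.com}
Op 11: tick 5 -> clock=20. purged={c.com}
Op 12: insert e.com -> 10.0.0.1 (expiry=20+5=25). clock=20
Op 13: tick 1 -> clock=21.
Op 14: insert b.com -> 10.0.0.1 (expiry=21+1=22). clock=21
Op 15: tick 2 -> clock=23. purged={b.com}
Op 16: tick 4 -> clock=27. purged={e.com}
Op 17: insert b.com -> 10.0.0.2 (expiry=27+1=28). clock=27
Op 18: tick 5 -> clock=32. purged={b.com}
Op 19: tick 2 -> clock=34.
Op 20: tick 2 -> clock=36.
Op 21: insert a.com -> 10.0.0.2 (expiry=36+7=43). clock=36
Op 22: insert c.com -> 10.0.0.2 (expiry=36+9=45). clock=36
Op 23: tick 4 -> clock=40.
Op 24: insert c.com -> 10.0.0.2 (expiry=40+12=52). clock=40
Op 25: insert e.com -> 10.0.0.2 (expiry=40+8=48). clock=40
lookup c.com: present, ip=10.0.0.2 expiry=52 > clock=40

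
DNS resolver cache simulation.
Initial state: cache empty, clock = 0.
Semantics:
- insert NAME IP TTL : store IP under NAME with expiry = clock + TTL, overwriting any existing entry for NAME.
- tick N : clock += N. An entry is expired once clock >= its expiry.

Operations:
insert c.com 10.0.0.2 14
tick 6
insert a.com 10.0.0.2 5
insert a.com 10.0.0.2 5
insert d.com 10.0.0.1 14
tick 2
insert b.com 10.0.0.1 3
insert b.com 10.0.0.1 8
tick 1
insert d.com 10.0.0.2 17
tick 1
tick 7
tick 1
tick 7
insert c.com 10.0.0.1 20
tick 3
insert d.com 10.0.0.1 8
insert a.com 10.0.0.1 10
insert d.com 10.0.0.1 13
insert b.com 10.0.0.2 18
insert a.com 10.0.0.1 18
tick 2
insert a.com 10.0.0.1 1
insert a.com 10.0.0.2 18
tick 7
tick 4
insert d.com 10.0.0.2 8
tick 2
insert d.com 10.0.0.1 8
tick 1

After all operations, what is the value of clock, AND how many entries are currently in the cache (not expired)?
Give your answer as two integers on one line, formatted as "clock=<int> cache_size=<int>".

Answer: clock=44 cache_size=4

Derivation:
Op 1: insert c.com -> 10.0.0.2 (expiry=0+14=14). clock=0
Op 2: tick 6 -> clock=6.
Op 3: insert a.com -> 10.0.0.2 (expiry=6+5=11). clock=6
Op 4: insert a.com -> 10.0.0.2 (expiry=6+5=11). clock=6
Op 5: insert d.com -> 10.0.0.1 (expiry=6+14=20). clock=6
Op 6: tick 2 -> clock=8.
Op 7: insert b.com -> 10.0.0.1 (expiry=8+3=11). clock=8
Op 8: insert b.com -> 10.0.0.1 (expiry=8+8=16). clock=8
Op 9: tick 1 -> clock=9.
Op 10: insert d.com -> 10.0.0.2 (expiry=9+17=26). clock=9
Op 11: tick 1 -> clock=10.
Op 12: tick 7 -> clock=17. purged={a.com,b.com,c.com}
Op 13: tick 1 -> clock=18.
Op 14: tick 7 -> clock=25.
Op 15: insert c.com -> 10.0.0.1 (expiry=25+20=45). clock=25
Op 16: tick 3 -> clock=28. purged={d.com}
Op 17: insert d.com -> 10.0.0.1 (expiry=28+8=36). clock=28
Op 18: insert a.com -> 10.0.0.1 (expiry=28+10=38). clock=28
Op 19: insert d.com -> 10.0.0.1 (expiry=28+13=41). clock=28
Op 20: insert b.com -> 10.0.0.2 (expiry=28+18=46). clock=28
Op 21: insert a.com -> 10.0.0.1 (expiry=28+18=46). clock=28
Op 22: tick 2 -> clock=30.
Op 23: insert a.com -> 10.0.0.1 (expiry=30+1=31). clock=30
Op 24: insert a.com -> 10.0.0.2 (expiry=30+18=48). clock=30
Op 25: tick 7 -> clock=37.
Op 26: tick 4 -> clock=41. purged={d.com}
Op 27: insert d.com -> 10.0.0.2 (expiry=41+8=49). clock=41
Op 28: tick 2 -> clock=43.
Op 29: insert d.com -> 10.0.0.1 (expiry=43+8=51). clock=43
Op 30: tick 1 -> clock=44.
Final clock = 44
Final cache (unexpired): {a.com,b.com,c.com,d.com} -> size=4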